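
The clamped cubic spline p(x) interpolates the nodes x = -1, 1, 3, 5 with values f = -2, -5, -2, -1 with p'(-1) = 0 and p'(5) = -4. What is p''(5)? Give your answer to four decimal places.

Put M_i = p'' at the i-th knot. Here h = (2, 2, 2) and Δ = (-3/2, 3/2, 1/2), so the interior equations h_(i-1)·M_(i-1) + 2(h_(i-1)+h_i)·M_i + h_i·M_(i+1) = 6(Δ_i − Δ_(i-1)) read
  2·M_0 + 8·M_1 + 2·M_2 = 6(Δ_1 - Δ_0) = 18
  2·M_1 + 8·M_2 + 2·M_3 = 6(Δ_2 - Δ_1) = -6
Clamped end conditions give two more equations: 2h_0·M_0 + h_0·M_1 = 6(Δ_0 - p'(-1)) = -9 and h_2·M_2 + 2h_2·M_3 = 6(p'(5) - Δ_2) = -27.
Forward elimination and back-substitution give M_0 = -23/6, M_1 = 19/6, M_2 = 1/6, M_3 = -41/6.

-6.8333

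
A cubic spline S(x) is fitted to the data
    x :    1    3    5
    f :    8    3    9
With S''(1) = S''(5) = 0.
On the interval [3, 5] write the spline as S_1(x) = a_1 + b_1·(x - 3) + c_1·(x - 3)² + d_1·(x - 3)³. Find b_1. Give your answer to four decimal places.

0.2500

With σ_i denoting the second derivative at x_i, h_i = 2, 2, and Δ_i = (y_(i+1) − y_i)/h_i = -5/2, 3:
  2·σ_0 + 8·σ_1 + 2·σ_2 = 6(Δ_1 - Δ_0) = 33
Natural end conditions: σ_0 = σ_2 = 0.
Solving the tridiagonal system: σ_0 = 0, σ_1 = 33/8, σ_2 = 0.
On [3, 5], with S_1(x) = a_1 + b_1·(x - 3) + c_1·(x - 3)² + d_1·(x - 3)³: c_1 = σ_1/2 = 33/16, d_1 = (σ_2 - σ_1)/(6h_1) = -11/32, b_1 = Δ_1 - h_1(2σ_1 + σ_2)/6 = 1/4.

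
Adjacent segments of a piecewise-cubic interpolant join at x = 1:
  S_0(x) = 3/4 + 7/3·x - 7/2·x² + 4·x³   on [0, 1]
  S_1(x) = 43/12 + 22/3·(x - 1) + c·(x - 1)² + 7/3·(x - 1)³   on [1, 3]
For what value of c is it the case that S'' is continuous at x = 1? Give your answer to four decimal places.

S_0''(x) = -7 + 24·x, so S_0''(1) = 17. On the right, S_1''(1) = 2c, so c = 17/2.

8.5000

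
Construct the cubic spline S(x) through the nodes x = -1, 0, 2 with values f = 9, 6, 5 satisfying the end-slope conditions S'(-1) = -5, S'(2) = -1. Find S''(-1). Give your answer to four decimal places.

Put M_i = S'' at the i-th knot. Here h = (1, 2) and Δ = (-3, -1/2), so the interior equations h_(i-1)·M_(i-1) + 2(h_(i-1)+h_i)·M_i + h_i·M_(i+1) = 6(Δ_i − Δ_(i-1)) read
  1·M_0 + 6·M_1 + 2·M_2 = 6(Δ_1 - Δ_0) = 15
Clamped end conditions give two more equations: 2h_0·M_0 + h_0·M_1 = 6(Δ_0 - S'(-1)) = 12 and h_1·M_1 + 2h_1·M_2 = 6(S'(2) - Δ_1) = -3.
Solving the tridiagonal system: M_0 = 29/6, M_1 = 7/3, M_2 = -23/12.

4.8333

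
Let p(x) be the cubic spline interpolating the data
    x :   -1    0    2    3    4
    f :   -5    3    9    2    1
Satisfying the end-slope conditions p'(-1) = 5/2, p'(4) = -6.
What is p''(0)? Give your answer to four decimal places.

With σ_i denoting the second derivative at x_i, h_i = 1, 2, 1, 1, and Δ_i = (y_(i+1) − y_i)/h_i = 8, 3, -7, -1:
  1·σ_0 + 6·σ_1 + 2·σ_2 = 6(Δ_1 - Δ_0) = -30
  2·σ_1 + 6·σ_2 + 1·σ_3 = 6(Δ_2 - Δ_1) = -60
  1·σ_2 + 4·σ_3 + 1·σ_4 = 6(Δ_3 - Δ_2) = 36
Clamped end conditions give two more equations: 2h_0·σ_0 + h_0·σ_1 = 6(Δ_0 - p'(-1)) = 33 and h_3·σ_3 + 2h_3·σ_4 = 6(p'(4) - Δ_3) = -30.
Solving the tridiagonal system: σ_0 = 149/8, σ_1 = -17/4, σ_2 = -185/16, σ_3 = 143/8, σ_4 = -383/16.

-4.2500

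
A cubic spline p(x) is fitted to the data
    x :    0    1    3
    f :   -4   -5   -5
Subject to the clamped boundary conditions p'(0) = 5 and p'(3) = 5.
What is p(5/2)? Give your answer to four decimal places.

-6.7344

Put M_i = p'' at the i-th knot. Here h = (1, 2) and Δ = (-1, 0), so the interior equations h_(i-1)·M_(i-1) + 2(h_(i-1)+h_i)·M_i + h_i·M_(i+1) = 6(Δ_i − Δ_(i-1)) read
  1·M_0 + 6·M_1 + 2·M_2 = 6(Δ_1 - Δ_0) = 6
Clamped end conditions give two more equations: 2h_0·M_0 + h_0·M_1 = 6(Δ_0 - p'(0)) = -36 and h_1·M_1 + 2h_1·M_2 = 6(p'(3) - Δ_1) = 30.
Hence M_0 = -19, M_1 = 2, M_2 = 13/2.
On [1, 3], p(x) = -5 - 7/2·(x - 1) + 1·(x - 1)² + 3/8·(x - 1)³.
With (x - 1) = 3/2: p(5/2) = -431/64.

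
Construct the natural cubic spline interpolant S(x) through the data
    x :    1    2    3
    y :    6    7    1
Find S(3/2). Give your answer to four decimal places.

Let m_i = S''(x_i). Step sizes h_i = 1, 1; slopes of the chords Δ_i = (y_(i+1) - y_i)/h_i = 1, -6.
  1·m_0 + 4·m_1 + 1·m_2 = 6(Δ_1 - Δ_0) = -42
Natural end conditions: m_0 = m_2 = 0.
Forward elimination and back-substitution give m_0 = 0, m_1 = -21/2, m_2 = 0.
On [1, 2], S(x) = 6 + 11/4·(x - 1) + 0·(x - 1)² - 7/4·(x - 1)³.
With (x - 1) = 1/2: S(3/2) = 229/32.

7.1563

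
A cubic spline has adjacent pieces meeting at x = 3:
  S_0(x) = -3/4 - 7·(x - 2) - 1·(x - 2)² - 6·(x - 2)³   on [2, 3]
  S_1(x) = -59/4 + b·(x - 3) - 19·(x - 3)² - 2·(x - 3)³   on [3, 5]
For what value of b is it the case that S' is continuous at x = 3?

-27

S_0'(x) = -7 - 2·(x - 2) - 18·(x - 2)², so S_0'(3) = -27. On the right, S_1'(3) = b, so b = -27.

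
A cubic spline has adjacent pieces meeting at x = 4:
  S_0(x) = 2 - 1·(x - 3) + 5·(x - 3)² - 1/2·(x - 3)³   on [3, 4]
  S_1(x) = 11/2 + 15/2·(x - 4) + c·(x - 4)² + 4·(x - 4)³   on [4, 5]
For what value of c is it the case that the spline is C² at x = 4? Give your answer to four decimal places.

3.5000

S_0''(x) = 10 - 3·(x - 3), so S_0''(4) = 7. On the right, S_1''(4) = 2c, so c = 7/2.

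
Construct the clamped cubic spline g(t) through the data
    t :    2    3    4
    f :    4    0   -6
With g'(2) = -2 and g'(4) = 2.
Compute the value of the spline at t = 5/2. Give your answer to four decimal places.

Put σ_i = g'' at the i-th knot. Here h = (1, 1) and Δ = (-4, -6), so the interior equations h_(i-1)·σ_(i-1) + 2(h_(i-1)+h_i)·σ_i + h_i·σ_(i+1) = 6(Δ_i − Δ_(i-1)) read
  1·σ_0 + 4·σ_1 + 1·σ_2 = 6(Δ_1 - Δ_0) = -12
Clamped end conditions give two more equations: 2h_0·σ_0 + h_0·σ_1 = 6(Δ_0 - g'(2)) = -12 and h_1·σ_1 + 2h_1·σ_2 = 6(g'(4) - Δ_1) = 48.
Solving the tridiagonal system: σ_0 = -1, σ_1 = -10, σ_2 = 29.
On [2, 3], g(t) = 4 - 2·(t - 2) - 1/2·(t - 2)² - 3/2·(t - 2)³.
With (t - 2) = 1/2: g(5/2) = 43/16.

2.6875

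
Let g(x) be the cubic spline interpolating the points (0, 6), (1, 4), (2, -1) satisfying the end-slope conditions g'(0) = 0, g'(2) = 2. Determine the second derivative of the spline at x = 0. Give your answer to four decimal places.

With σ_i denoting the second derivative at x_i, h_i = 1, 1, and Δ_i = (y_(i+1) − y_i)/h_i = -2, -5:
  1·σ_0 + 4·σ_1 + 1·σ_2 = 6(Δ_1 - Δ_0) = -18
Clamped end conditions give two more equations: 2h_0·σ_0 + h_0·σ_1 = 6(Δ_0 - g'(0)) = -12 and h_1·σ_1 + 2h_1·σ_2 = 6(g'(2) - Δ_1) = 42.
Solving the tridiagonal system: σ_0 = -1/2, σ_1 = -11, σ_2 = 53/2.

-0.5000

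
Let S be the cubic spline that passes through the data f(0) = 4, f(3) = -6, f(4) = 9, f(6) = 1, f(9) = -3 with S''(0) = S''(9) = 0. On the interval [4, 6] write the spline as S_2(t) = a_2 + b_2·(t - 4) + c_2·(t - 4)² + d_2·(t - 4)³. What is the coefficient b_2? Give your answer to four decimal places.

9.8174

Put m_i = S'' at the i-th knot. Here h = (3, 1, 2, 3) and Δ = (-10/3, 15, -4, -4/3), so the interior equations h_(i-1)·m_(i-1) + 2(h_(i-1)+h_i)·m_i + h_i·m_(i+1) = 6(Δ_i − Δ_(i-1)) read
  3·m_0 + 8·m_1 + 1·m_2 = 6(Δ_1 - Δ_0) = 110
  1·m_1 + 6·m_2 + 2·m_3 = 6(Δ_2 - Δ_1) = -114
  2·m_2 + 10·m_3 + 3·m_4 = 6(Δ_3 - Δ_2) = 16
Natural end conditions: m_0 = m_4 = 0.
Solving: m_0 = 0, m_1 = 1222/73, m_2 = -1746/73, m_3 = 466/73, m_4 = 0.
On [4, 6], with S_2(t) = a_2 + b_2·(t - 4) + c_2·(t - 4)² + d_2·(t - 4)³: c_2 = m_2/2 = -873/73, d_2 = (m_3 - m_2)/(6h_2) = 553/219, b_2 = Δ_2 - h_2(2m_2 + m_3)/6 = 2150/219.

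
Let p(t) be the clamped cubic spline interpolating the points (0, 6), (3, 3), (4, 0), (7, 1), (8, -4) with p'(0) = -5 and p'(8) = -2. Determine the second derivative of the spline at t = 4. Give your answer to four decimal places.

Put m_i = p'' at the i-th knot. Here h = (3, 1, 3, 1) and Δ = (-1, -3, 1/3, -5), so the interior equations h_(i-1)·m_(i-1) + 2(h_(i-1)+h_i)·m_i + h_i·m_(i+1) = 6(Δ_i − Δ_(i-1)) read
  3·m_0 + 8·m_1 + 1·m_2 = 6(Δ_1 - Δ_0) = -12
  1·m_1 + 8·m_2 + 3·m_3 = 6(Δ_2 - Δ_1) = 20
  3·m_2 + 8·m_3 + 1·m_4 = 6(Δ_3 - Δ_2) = -32
Clamped end conditions give two more equations: 2h_0·m_0 + h_0·m_1 = 6(Δ_0 - p'(0)) = 24 and h_3·m_3 + 2h_3·m_4 = 6(p'(8) - Δ_3) = 18.
Hence m_0 = 1363/216, m_1 = -499/108, m_2 = 1303/216, m_3 = -851/108, m_4 = 2795/216.

6.0324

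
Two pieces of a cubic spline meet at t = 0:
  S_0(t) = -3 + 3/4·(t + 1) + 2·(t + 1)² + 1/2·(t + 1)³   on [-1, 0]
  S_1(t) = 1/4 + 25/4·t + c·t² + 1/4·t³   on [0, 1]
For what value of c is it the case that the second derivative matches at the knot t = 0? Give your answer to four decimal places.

3.5000

S_0''(t) = 4 + 3·(t + 1), so S_0''(0) = 7. On the right, S_1''(0) = 2c, so c = 7/2.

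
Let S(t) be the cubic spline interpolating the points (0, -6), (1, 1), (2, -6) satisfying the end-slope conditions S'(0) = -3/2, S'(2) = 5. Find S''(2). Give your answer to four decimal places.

Write σ_i for S''(x_i). With h_i = 1, 1 and divided differences Δ_i = 7, -7, the continuity of S' gives the tridiagonal system
  1·σ_0 + 4·σ_1 + 1·σ_2 = 6(Δ_1 - Δ_0) = -84
Clamped end conditions give two more equations: 2h_0·σ_0 + h_0·σ_1 = 6(Δ_0 - S'(0)) = 51 and h_1·σ_1 + 2h_1·σ_2 = 6(S'(2) - Δ_1) = 72.
Forward elimination and back-substitution give σ_0 = 199/4, σ_1 = -97/2, σ_2 = 241/4.

60.2500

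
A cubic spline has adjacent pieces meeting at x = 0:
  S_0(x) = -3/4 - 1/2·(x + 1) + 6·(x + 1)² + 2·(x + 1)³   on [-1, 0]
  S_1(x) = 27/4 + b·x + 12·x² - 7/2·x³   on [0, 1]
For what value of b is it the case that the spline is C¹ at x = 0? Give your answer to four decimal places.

S_0'(x) = -1/2 + 12·(x + 1) + 6·(x + 1)², so S_0'(0) = 35/2. On the right, S_1'(0) = b, so b = 35/2.

17.5000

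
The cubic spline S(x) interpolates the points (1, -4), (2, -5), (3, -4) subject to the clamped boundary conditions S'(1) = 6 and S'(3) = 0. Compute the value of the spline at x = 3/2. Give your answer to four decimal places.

-3.5625

Put M_i = S'' at the i-th knot. Here h = (1, 1) and Δ = (-1, 1), so the interior equations h_(i-1)·M_(i-1) + 2(h_(i-1)+h_i)·M_i + h_i·M_(i+1) = 6(Δ_i − Δ_(i-1)) read
  1·M_0 + 4·M_1 + 1·M_2 = 6(Δ_1 - Δ_0) = 12
Clamped end conditions give two more equations: 2h_0·M_0 + h_0·M_1 = 6(Δ_0 - S'(1)) = -42 and h_1·M_1 + 2h_1·M_2 = 6(S'(3) - Δ_1) = -6.
Solving: M_0 = -27, M_1 = 12, M_2 = -9.
On [1, 2], S(x) = -4 + 6·(x - 1) - 27/2·(x - 1)² + 13/2·(x - 1)³.
With (x - 1) = 1/2: S(3/2) = -57/16.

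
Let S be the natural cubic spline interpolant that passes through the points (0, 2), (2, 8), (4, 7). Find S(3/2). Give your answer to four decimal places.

Write σ_i for S''(x_i). With h_i = 2, 2 and divided differences Δ_i = 3, -1/2, the continuity of S' gives the tridiagonal system
  2·σ_0 + 8·σ_1 + 2·σ_2 = 6(Δ_1 - Δ_0) = -21
Natural end conditions: σ_0 = σ_2 = 0.
Solving: σ_0 = 0, σ_1 = -21/8, σ_2 = 0.
On [0, 2], S(x) = 2 + 31/8·x + 0·x² - 7/32·x³.
With x = 3/2: S(3/2) = 1811/256.

7.0742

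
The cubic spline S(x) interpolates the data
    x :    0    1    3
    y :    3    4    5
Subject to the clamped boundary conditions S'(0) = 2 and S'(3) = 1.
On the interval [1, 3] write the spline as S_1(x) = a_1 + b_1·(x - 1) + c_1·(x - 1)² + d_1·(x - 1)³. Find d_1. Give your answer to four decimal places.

With m_i denoting the second derivative at x_i, h_i = 1, 2, and Δ_i = (y_(i+1) − y_i)/h_i = 1, 1/2:
  1·m_0 + 6·m_1 + 2·m_2 = 6(Δ_1 - Δ_0) = -3
Clamped end conditions give two more equations: 2h_0·m_0 + h_0·m_1 = 6(Δ_0 - S'(0)) = -6 and h_1·m_1 + 2h_1·m_2 = 6(S'(3) - Δ_1) = 3.
Solving: m_0 = -17/6, m_1 = -1/3, m_2 = 11/12.
On [1, 3], with S_1(x) = a_1 + b_1·(x - 1) + c_1·(x - 1)² + d_1·(x - 1)³: c_1 = m_1/2 = -1/6, d_1 = (m_2 - m_1)/(6h_1) = 5/48, b_1 = Δ_1 - h_1(2m_1 + m_2)/6 = 5/12.

0.1042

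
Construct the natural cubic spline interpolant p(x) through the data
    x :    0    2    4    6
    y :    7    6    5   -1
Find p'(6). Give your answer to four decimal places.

With σ_i denoting the second derivative at x_i, h_i = 2, 2, 2, and Δ_i = (y_(i+1) − y_i)/h_i = -1/2, -1/2, -3:
  2·σ_0 + 8·σ_1 + 2·σ_2 = 6(Δ_1 - Δ_0) = 0
  2·σ_1 + 8·σ_2 + 2·σ_3 = 6(Δ_2 - Δ_1) = -15
Natural end conditions: σ_0 = σ_3 = 0.
Forward elimination and back-substitution give σ_0 = 0, σ_1 = 1/2, σ_2 = -2, σ_3 = 0.
On [4, 6], p'(x) = b_2 + 2c_2·(x - 4) + 3d_2·(x - 4)² with b_2 = Δ_2 - h_2(2σ_2 + σ_3)/6 = -5/3, c_2 = σ_2/2 = -1, d_2 = (σ_3 - σ_2)/(6h_2) = 1/6. So p'(6) = -11/3.

-3.6667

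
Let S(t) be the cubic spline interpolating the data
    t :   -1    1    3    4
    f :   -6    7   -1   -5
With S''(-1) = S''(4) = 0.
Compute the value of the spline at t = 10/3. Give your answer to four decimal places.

Write M_i for S''(x_i). With h_i = 2, 2, 1 and divided differences Δ_i = 13/2, -4, -4, the continuity of S' gives the tridiagonal system
  2·M_0 + 8·M_1 + 2·M_2 = 6(Δ_1 - Δ_0) = -63
  2·M_1 + 6·M_2 + 1·M_3 = 6(Δ_2 - Δ_1) = 0
Natural end conditions: M_0 = M_3 = 0.
Hence M_0 = 0, M_1 = -189/22, M_2 = 63/22, M_3 = 0.
On [3, 4], S(t) = -1 - 109/22·(t - 3) + 63/44·(t - 3)² - 21/44·(t - 3)³.
With (t - 3) = 1/3: S(10/3) = -497/198.

-2.5101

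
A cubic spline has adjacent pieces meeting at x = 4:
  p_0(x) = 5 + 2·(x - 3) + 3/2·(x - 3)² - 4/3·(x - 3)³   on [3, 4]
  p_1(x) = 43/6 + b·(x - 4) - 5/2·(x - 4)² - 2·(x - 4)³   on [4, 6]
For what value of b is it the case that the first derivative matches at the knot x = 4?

p_0'(x) = 2 + 3·(x - 3) - 4·(x - 3)², so p_0'(4) = 1. On the right, p_1'(4) = b, so b = 1.

1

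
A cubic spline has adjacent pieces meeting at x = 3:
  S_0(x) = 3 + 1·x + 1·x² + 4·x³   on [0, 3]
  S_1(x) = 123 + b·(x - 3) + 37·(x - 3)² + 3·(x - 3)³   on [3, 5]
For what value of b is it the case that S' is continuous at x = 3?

S_0'(x) = 1 + 2·x + 12·x², so S_0'(3) = 115. On the right, S_1'(3) = b, so b = 115.

115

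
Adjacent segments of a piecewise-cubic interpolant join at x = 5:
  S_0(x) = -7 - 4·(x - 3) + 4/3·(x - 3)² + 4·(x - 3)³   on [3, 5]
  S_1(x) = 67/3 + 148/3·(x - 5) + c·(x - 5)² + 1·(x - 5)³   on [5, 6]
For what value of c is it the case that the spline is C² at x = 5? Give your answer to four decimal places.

25.3333

S_0''(x) = 8/3 + 24·(x - 3), so S_0''(5) = 152/3. On the right, S_1''(5) = 2c, so c = 76/3.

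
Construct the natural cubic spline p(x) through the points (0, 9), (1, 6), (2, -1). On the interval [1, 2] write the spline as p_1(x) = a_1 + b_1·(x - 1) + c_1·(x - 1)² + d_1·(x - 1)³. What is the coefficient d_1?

Write M_i for p''(x_i). With h_i = 1, 1 and divided differences Δ_i = -3, -7, the continuity of p' gives the tridiagonal system
  1·M_0 + 4·M_1 + 1·M_2 = 6(Δ_1 - Δ_0) = -24
Natural end conditions: M_0 = M_2 = 0.
Solving the tridiagonal system: M_0 = 0, M_1 = -6, M_2 = 0.
On [1, 2], with p_1(x) = a_1 + b_1·(x - 1) + c_1·(x - 1)² + d_1·(x - 1)³: c_1 = M_1/2 = -3, d_1 = (M_2 - M_1)/(6h_1) = 1, b_1 = Δ_1 - h_1(2M_1 + M_2)/6 = -5.

1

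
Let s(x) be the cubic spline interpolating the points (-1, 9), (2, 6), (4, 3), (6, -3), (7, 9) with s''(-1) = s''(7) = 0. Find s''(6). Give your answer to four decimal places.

Write M_i for s''(x_i). With h_i = 3, 2, 2, 1 and divided differences Δ_i = -1, -3/2, -3, 12, the continuity of s' gives the tridiagonal system
  3·M_0 + 10·M_1 + 2·M_2 = 6(Δ_1 - Δ_0) = -3
  2·M_1 + 8·M_2 + 2·M_3 = 6(Δ_2 - Δ_1) = -9
  2·M_2 + 6·M_3 + 1·M_4 = 6(Δ_3 - Δ_2) = 90
Natural end conditions: M_0 = M_4 = 0.
Solving the tridiagonal system: M_0 = 0, M_1 = 21/26, M_2 = -72/13, M_3 = 219/13, M_4 = 0.

16.8462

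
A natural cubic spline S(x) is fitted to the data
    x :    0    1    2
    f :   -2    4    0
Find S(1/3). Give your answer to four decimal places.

0.7407

Write M_i for S''(x_i). With h_i = 1, 1 and divided differences Δ_i = 6, -4, the continuity of S' gives the tridiagonal system
  1·M_0 + 4·M_1 + 1·M_2 = 6(Δ_1 - Δ_0) = -60
Natural end conditions: M_0 = M_2 = 0.
Forward elimination and back-substitution give M_0 = 0, M_1 = -15, M_2 = 0.
On [0, 1], S(x) = -2 + 17/2·x + 0·x² - 5/2·x³.
With x = 1/3: S(1/3) = 20/27.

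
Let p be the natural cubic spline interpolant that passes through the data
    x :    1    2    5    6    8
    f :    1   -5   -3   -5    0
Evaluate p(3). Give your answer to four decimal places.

With m_i denoting the second derivative at x_i, h_i = 1, 3, 1, 2, and Δ_i = (y_(i+1) − y_i)/h_i = -6, 2/3, -2, 5/2:
  1·m_0 + 8·m_1 + 3·m_2 = 6(Δ_1 - Δ_0) = 40
  3·m_1 + 8·m_2 + 1·m_3 = 6(Δ_2 - Δ_1) = -16
  1·m_2 + 6·m_3 + 2·m_4 = 6(Δ_3 - Δ_2) = 27
Natural end conditions: m_0 = m_4 = 0.
Forward elimination and back-substitution give m_0 = 0, m_1 = 2249/322, m_2 = -852/161, m_3 = 1733/322, m_4 = 0.
On [2, 5], p(x) = -5 - 3547/966·(x - 2) + 2249/644·(x - 2)² - 3953/5796·(x - 2)³.
With (x - 2) = 1: p(3) = -16987/2898.

-5.8616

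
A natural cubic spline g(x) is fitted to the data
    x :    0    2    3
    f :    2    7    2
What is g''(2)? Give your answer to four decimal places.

-7.5000

With σ_i denoting the second derivative at x_i, h_i = 2, 1, and Δ_i = (y_(i+1) − y_i)/h_i = 5/2, -5:
  2·σ_0 + 6·σ_1 + 1·σ_2 = 6(Δ_1 - Δ_0) = -45
Natural end conditions: σ_0 = σ_2 = 0.
Hence σ_0 = 0, σ_1 = -15/2, σ_2 = 0.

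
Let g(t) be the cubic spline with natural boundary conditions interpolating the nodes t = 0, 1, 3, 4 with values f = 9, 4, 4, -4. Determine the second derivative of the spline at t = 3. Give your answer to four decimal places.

-10.8750

Put m_i = g'' at the i-th knot. Here h = (1, 2, 1) and Δ = (-5, 0, -8), so the interior equations h_(i-1)·m_(i-1) + 2(h_(i-1)+h_i)·m_i + h_i·m_(i+1) = 6(Δ_i − Δ_(i-1)) read
  1·m_0 + 6·m_1 + 2·m_2 = 6(Δ_1 - Δ_0) = 30
  2·m_1 + 6·m_2 + 1·m_3 = 6(Δ_2 - Δ_1) = -48
Natural end conditions: m_0 = m_3 = 0.
Solving the tridiagonal system: m_0 = 0, m_1 = 69/8, m_2 = -87/8, m_3 = 0.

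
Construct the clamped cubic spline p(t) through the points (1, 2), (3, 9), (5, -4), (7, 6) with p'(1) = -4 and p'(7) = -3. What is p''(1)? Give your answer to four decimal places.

19.7333

Let σ_i = p''(x_i). Step sizes h_i = 2, 2, 2; slopes of the chords Δ_i = (y_(i+1) - y_i)/h_i = 7/2, -13/2, 5.
  2·σ_0 + 8·σ_1 + 2·σ_2 = 6(Δ_1 - Δ_0) = -60
  2·σ_1 + 8·σ_2 + 2·σ_3 = 6(Δ_2 - Δ_1) = 69
Clamped end conditions give two more equations: 2h_0·σ_0 + h_0·σ_1 = 6(Δ_0 - p'(1)) = 45 and h_2·σ_2 + 2h_2·σ_3 = 6(p'(7) - Δ_2) = -48.
Forward elimination and back-substitution give σ_0 = 296/15, σ_1 = -509/30, σ_2 = 272/15, σ_3 = -316/15.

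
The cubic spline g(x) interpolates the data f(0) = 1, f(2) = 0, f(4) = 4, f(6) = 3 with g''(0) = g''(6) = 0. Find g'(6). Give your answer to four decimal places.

Put m_i = g'' at the i-th knot. Here h = (2, 2, 2) and Δ = (-1/2, 2, -1/2), so the interior equations h_(i-1)·m_(i-1) + 2(h_(i-1)+h_i)·m_i + h_i·m_(i+1) = 6(Δ_i − Δ_(i-1)) read
  2·m_0 + 8·m_1 + 2·m_2 = 6(Δ_1 - Δ_0) = 15
  2·m_1 + 8·m_2 + 2·m_3 = 6(Δ_2 - Δ_1) = -15
Natural end conditions: m_0 = m_3 = 0.
Hence m_0 = 0, m_1 = 5/2, m_2 = -5/2, m_3 = 0.
On [4, 6], g'(x) = b_2 + 2c_2·(x - 4) + 3d_2·(x - 4)² with b_2 = Δ_2 - h_2(2m_2 + m_3)/6 = 7/6, c_2 = m_2/2 = -5/4, d_2 = (m_3 - m_2)/(6h_2) = 5/24. So g'(6) = -4/3.

-1.3333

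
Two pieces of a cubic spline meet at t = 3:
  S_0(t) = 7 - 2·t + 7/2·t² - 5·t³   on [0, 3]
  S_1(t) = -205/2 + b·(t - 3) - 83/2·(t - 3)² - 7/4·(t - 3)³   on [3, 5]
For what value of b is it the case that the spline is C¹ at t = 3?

-116

S_0'(t) = -2 + 7·t - 15·t², so S_0'(3) = -116. On the right, S_1'(3) = b, so b = -116.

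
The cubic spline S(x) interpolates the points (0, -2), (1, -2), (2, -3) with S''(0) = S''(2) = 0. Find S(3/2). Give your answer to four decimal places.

-2.4063

Put M_i = S'' at the i-th knot. Here h = (1, 1) and Δ = (0, -1), so the interior equations h_(i-1)·M_(i-1) + 2(h_(i-1)+h_i)·M_i + h_i·M_(i+1) = 6(Δ_i − Δ_(i-1)) read
  1·M_0 + 4·M_1 + 1·M_2 = 6(Δ_1 - Δ_0) = -6
Natural end conditions: M_0 = M_2 = 0.
Solving: M_0 = 0, M_1 = -3/2, M_2 = 0.
On [1, 2], S(x) = -2 - 1/2·(x - 1) - 3/4·(x - 1)² + 1/4·(x - 1)³.
With (x - 1) = 1/2: S(3/2) = -77/32.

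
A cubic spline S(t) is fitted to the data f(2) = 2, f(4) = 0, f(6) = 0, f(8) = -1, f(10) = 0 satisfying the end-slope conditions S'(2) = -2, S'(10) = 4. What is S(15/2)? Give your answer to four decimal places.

-0.5742

Put σ_i = S'' at the i-th knot. Here h = (2, 2, 2, 2) and Δ = (-1, 0, -1/2, 1/2), so the interior equations h_(i-1)·σ_(i-1) + 2(h_(i-1)+h_i)·σ_i + h_i·σ_(i+1) = 6(Δ_i − Δ_(i-1)) read
  2·σ_0 + 8·σ_1 + 2·σ_2 = 6(Δ_1 - Δ_0) = 6
  2·σ_1 + 8·σ_2 + 2·σ_3 = 6(Δ_2 - Δ_1) = -3
  2·σ_2 + 8·σ_3 + 2·σ_4 = 6(Δ_3 - Δ_2) = 6
Clamped end conditions give two more equations: 2h_0·σ_0 + h_0·σ_1 = 6(Δ_0 - S'(2)) = 6 and h_3·σ_3 + 2h_3·σ_4 = 6(S'(10) - Δ_3) = 21.
Forward elimination and back-substitution give σ_0 = 69/56, σ_1 = 15/28, σ_2 = -3/8, σ_3 = -15/28, σ_4 = 309/56.
On [6, 8], S(t) = 0 - 1/14·(t - 6) - 3/16·(t - 6)² - 3/224·(t - 6)³.
With (t - 6) = 3/2: S(15/2) = -147/256.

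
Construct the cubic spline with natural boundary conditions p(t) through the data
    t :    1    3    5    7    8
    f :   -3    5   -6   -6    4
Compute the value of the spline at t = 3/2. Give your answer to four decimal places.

Write M_i for p''(x_i). With h_i = 2, 2, 2, 1 and divided differences Δ_i = 4, -11/2, 0, 10, the continuity of p' gives the tridiagonal system
  2·M_0 + 8·M_1 + 2·M_2 = 6(Δ_1 - Δ_0) = -57
  2·M_1 + 8·M_2 + 2·M_3 = 6(Δ_2 - Δ_1) = 33
  2·M_2 + 6·M_3 + 1·M_4 = 6(Δ_3 - Δ_2) = 60
Natural end conditions: M_0 = M_4 = 0.
Hence M_0 = 0, M_1 = -333/41, M_2 = 327/82, M_3 = 711/82, M_4 = 0.
On [1, 3], p(t) = -3 + 275/41·(t - 1) + 0·(t - 1)² - 111/164·(t - 1)³.
With (t - 1) = 1/2: p(3/2) = 353/1312.

0.2691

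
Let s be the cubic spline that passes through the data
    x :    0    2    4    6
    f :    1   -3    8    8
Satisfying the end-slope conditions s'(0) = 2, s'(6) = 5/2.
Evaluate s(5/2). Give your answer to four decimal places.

-1.2031

Put M_i = s'' at the i-th knot. Here h = (2, 2, 2) and Δ = (-2, 11/2, 0), so the interior equations h_(i-1)·M_(i-1) + 2(h_(i-1)+h_i)·M_i + h_i·M_(i+1) = 6(Δ_i − Δ_(i-1)) read
  2·M_0 + 8·M_1 + 2·M_2 = 6(Δ_1 - Δ_0) = 45
  2·M_1 + 8·M_2 + 2·M_3 = 6(Δ_2 - Δ_1) = -33
Clamped end conditions give two more equations: 2h_0·M_0 + h_0·M_1 = 6(Δ_0 - s'(0)) = -24 and h_2·M_2 + 2h_2·M_3 = 6(s'(6) - Δ_2) = 15.
Hence M_0 = -34/3, M_1 = 32/3, M_2 = -53/6, M_3 = 49/6.
On [2, 4], s(x) = -3 + 4/3·(x - 2) + 16/3·(x - 2)² - 13/8·(x - 2)³.
With (x - 2) = 1/2: s(5/2) = -77/64.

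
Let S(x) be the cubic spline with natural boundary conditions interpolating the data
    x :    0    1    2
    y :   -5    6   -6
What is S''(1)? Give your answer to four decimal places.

Put M_i = S'' at the i-th knot. Here h = (1, 1) and Δ = (11, -12), so the interior equations h_(i-1)·M_(i-1) + 2(h_(i-1)+h_i)·M_i + h_i·M_(i+1) = 6(Δ_i − Δ_(i-1)) read
  1·M_0 + 4·M_1 + 1·M_2 = 6(Δ_1 - Δ_0) = -138
Natural end conditions: M_0 = M_2 = 0.
Solving: M_0 = 0, M_1 = -69/2, M_2 = 0.

-34.5000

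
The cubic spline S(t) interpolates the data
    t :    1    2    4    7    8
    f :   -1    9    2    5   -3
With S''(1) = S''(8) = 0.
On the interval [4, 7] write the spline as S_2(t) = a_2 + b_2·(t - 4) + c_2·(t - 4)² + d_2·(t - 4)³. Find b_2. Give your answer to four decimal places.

-2.9746

Put m_i = S'' at the i-th knot. Here h = (1, 2, 3, 1) and Δ = (10, -7/2, 1, -8), so the interior equations h_(i-1)·m_(i-1) + 2(h_(i-1)+h_i)·m_i + h_i·m_(i+1) = 6(Δ_i − Δ_(i-1)) read
  1·m_0 + 6·m_1 + 2·m_2 = 6(Δ_1 - Δ_0) = -81
  2·m_1 + 10·m_2 + 3·m_3 = 6(Δ_2 - Δ_1) = 27
  3·m_2 + 8·m_3 + 1·m_4 = 6(Δ_3 - Δ_2) = -54
Natural end conditions: m_0 = m_4 = 0.
Solving: m_0 = 0, m_1 = -6507/394, m_2 = 1782/197, m_3 = -1998/197, m_4 = 0.
On [4, 7], with S_2(t) = a_2 + b_2·(t - 4) + c_2·(t - 4)² + d_2·(t - 4)³: c_2 = m_2/2 = 891/197, d_2 = (m_3 - m_2)/(6h_2) = -210/197, b_2 = Δ_2 - h_2(2m_2 + m_3)/6 = -586/197.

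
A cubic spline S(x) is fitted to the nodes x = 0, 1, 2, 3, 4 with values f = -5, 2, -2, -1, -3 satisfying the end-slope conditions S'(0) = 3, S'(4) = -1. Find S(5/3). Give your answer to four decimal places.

With M_i denoting the second derivative at x_i, h_i = 1, 1, 1, 1, and Δ_i = (y_(i+1) − y_i)/h_i = 7, -4, 1, -2:
  1·M_0 + 4·M_1 + 1·M_2 = 6(Δ_1 - Δ_0) = -66
  1·M_1 + 4·M_2 + 1·M_3 = 6(Δ_2 - Δ_1) = 30
  1·M_2 + 4·M_3 + 1·M_4 = 6(Δ_3 - Δ_2) = -18
Clamped end conditions give two more equations: 2h_0·M_0 + h_0·M_1 = 6(Δ_0 - S'(0)) = 24 and h_3·M_3 + 2h_3·M_4 = 6(S'(4) - Δ_3) = 6.
Solving the tridiagonal system: M_0 = 179/7, M_1 = -190/7, M_2 = 17, M_3 = -76/7, M_4 = 59/7.
On [1, 2], S(x) = 2 + 31/14·(x - 1) - 95/7·(x - 1)² + 103/14·(x - 1)³.
With (x - 1) = 2/3: S(5/3) = -71/189.

-0.3757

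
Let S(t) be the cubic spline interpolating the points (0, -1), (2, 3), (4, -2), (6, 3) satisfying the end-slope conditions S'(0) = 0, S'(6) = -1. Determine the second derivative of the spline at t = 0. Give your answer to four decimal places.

Put m_i = S'' at the i-th knot. Here h = (2, 2, 2) and Δ = (2, -5/2, 5/2), so the interior equations h_(i-1)·m_(i-1) + 2(h_(i-1)+h_i)·m_i + h_i·m_(i+1) = 6(Δ_i − Δ_(i-1)) read
  2·m_0 + 8·m_1 + 2·m_2 = 6(Δ_1 - Δ_0) = -27
  2·m_1 + 8·m_2 + 2·m_3 = 6(Δ_2 - Δ_1) = 30
Clamped end conditions give two more equations: 2h_0·m_0 + h_0·m_1 = 6(Δ_0 - S'(0)) = 12 and h_2·m_2 + 2h_2·m_3 = 6(S'(6) - Δ_2) = -21.
Solving the tridiagonal system: m_0 = 97/15, m_1 = -104/15, m_2 = 233/30, m_3 = -137/15.

6.4667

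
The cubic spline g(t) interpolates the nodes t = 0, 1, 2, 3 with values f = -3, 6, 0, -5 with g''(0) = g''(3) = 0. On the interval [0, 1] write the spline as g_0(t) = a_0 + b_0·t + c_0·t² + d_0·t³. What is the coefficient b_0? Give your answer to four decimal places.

13.0667

With m_i denoting the second derivative at x_i, h_i = 1, 1, 1, and Δ_i = (y_(i+1) − y_i)/h_i = 9, -6, -5:
  1·m_0 + 4·m_1 + 1·m_2 = 6(Δ_1 - Δ_0) = -90
  1·m_1 + 4·m_2 + 1·m_3 = 6(Δ_2 - Δ_1) = 6
Natural end conditions: m_0 = m_3 = 0.
Solving: m_0 = 0, m_1 = -122/5, m_2 = 38/5, m_3 = 0.
On [0, 1], with g_0(t) = a_0 + b_0·t + c_0·t² + d_0·t³: c_0 = m_0/2 = 0, d_0 = (m_1 - m_0)/(6h_0) = -61/15, b_0 = Δ_0 - h_0(2m_0 + m_1)/6 = 196/15.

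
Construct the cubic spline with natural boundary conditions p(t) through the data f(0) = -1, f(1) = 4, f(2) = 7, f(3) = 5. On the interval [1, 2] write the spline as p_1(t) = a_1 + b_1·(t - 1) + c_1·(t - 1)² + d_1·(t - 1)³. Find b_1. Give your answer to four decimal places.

Put M_i = p'' at the i-th knot. Here h = (1, 1, 1) and Δ = (5, 3, -2), so the interior equations h_(i-1)·M_(i-1) + 2(h_(i-1)+h_i)·M_i + h_i·M_(i+1) = 6(Δ_i − Δ_(i-1)) read
  1·M_0 + 4·M_1 + 1·M_2 = 6(Δ_1 - Δ_0) = -12
  1·M_1 + 4·M_2 + 1·M_3 = 6(Δ_2 - Δ_1) = -30
Natural end conditions: M_0 = M_3 = 0.
Solving the tridiagonal system: M_0 = 0, M_1 = -6/5, M_2 = -36/5, M_3 = 0.
On [1, 2], with p_1(t) = a_1 + b_1·(t - 1) + c_1·(t - 1)² + d_1·(t - 1)³: c_1 = M_1/2 = -3/5, d_1 = (M_2 - M_1)/(6h_1) = -1, b_1 = Δ_1 - h_1(2M_1 + M_2)/6 = 23/5.

4.6000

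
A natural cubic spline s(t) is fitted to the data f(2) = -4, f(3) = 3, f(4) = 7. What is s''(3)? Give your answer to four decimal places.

-4.5000

Write M_i for s''(x_i). With h_i = 1, 1 and divided differences Δ_i = 7, 4, the continuity of s' gives the tridiagonal system
  1·M_0 + 4·M_1 + 1·M_2 = 6(Δ_1 - Δ_0) = -18
Natural end conditions: M_0 = M_2 = 0.
Solving the tridiagonal system: M_0 = 0, M_1 = -9/2, M_2 = 0.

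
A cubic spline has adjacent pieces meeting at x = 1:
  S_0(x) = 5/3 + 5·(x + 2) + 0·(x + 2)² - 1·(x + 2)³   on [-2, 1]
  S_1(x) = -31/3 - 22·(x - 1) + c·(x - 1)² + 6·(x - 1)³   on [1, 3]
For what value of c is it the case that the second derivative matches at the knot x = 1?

S_0''(x) = 0 - 6·(x + 2), so S_0''(1) = -18. On the right, S_1''(1) = 2c, so c = -9.

-9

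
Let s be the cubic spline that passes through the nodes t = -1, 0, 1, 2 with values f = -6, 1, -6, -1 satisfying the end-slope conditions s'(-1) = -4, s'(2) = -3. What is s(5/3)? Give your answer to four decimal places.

-1.9309

Write m_i for s''(x_i). With h_i = 1, 1, 1 and divided differences Δ_i = 7, -7, 5, the continuity of s' gives the tridiagonal system
  1·m_0 + 4·m_1 + 1·m_2 = 6(Δ_1 - Δ_0) = -84
  1·m_1 + 4·m_2 + 1·m_3 = 6(Δ_2 - Δ_1) = 72
Clamped end conditions give two more equations: 2h_0·m_0 + h_0·m_1 = 6(Δ_0 - s'(-1)) = 66 and h_2·m_2 + 2h_2·m_3 = 6(s'(2) - Δ_2) = -48.
Solving: m_0 = 832/15, m_1 = -674/15, m_2 = 604/15, m_3 = -662/15.
On [1, 2], s(t) = -6 - 16/15·(t - 1) + 302/15·(t - 1)² - 211/15·(t - 1)³.
With (t - 1) = 2/3: s(5/3) = -782/405.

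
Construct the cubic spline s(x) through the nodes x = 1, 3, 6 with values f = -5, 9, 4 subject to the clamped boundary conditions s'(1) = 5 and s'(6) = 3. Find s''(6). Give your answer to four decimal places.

9.4667

With M_i denoting the second derivative at x_i, h_i = 2, 3, and Δ_i = (y_(i+1) − y_i)/h_i = 7, -5/3:
  2·M_0 + 10·M_1 + 3·M_2 = 6(Δ_1 - Δ_0) = -52
Clamped end conditions give two more equations: 2h_0·M_0 + h_0·M_1 = 6(Δ_0 - s'(1)) = 12 and h_1·M_1 + 2h_1·M_2 = 6(s'(6) - Δ_1) = 28.
Hence M_0 = 39/5, M_1 = -48/5, M_2 = 142/15.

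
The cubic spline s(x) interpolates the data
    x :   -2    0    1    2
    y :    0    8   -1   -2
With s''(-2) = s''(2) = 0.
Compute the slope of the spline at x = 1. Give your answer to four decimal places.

Let m_i = s''(x_i). Step sizes h_i = 2, 1, 1; slopes of the chords Δ_i = (y_(i+1) - y_i)/h_i = 4, -9, -1.
  2·m_0 + 6·m_1 + 1·m_2 = 6(Δ_1 - Δ_0) = -78
  1·m_1 + 4·m_2 + 1·m_3 = 6(Δ_2 - Δ_1) = 48
Natural end conditions: m_0 = m_3 = 0.
Solving the tridiagonal system: m_0 = 0, m_1 = -360/23, m_2 = 366/23, m_3 = 0.
On [1, 2], s'(x) = b_2 + 2c_2·(x - 1) + 3d_2·(x - 1)² with b_2 = Δ_2 - h_2(2m_2 + m_3)/6 = -145/23, c_2 = m_2/2 = 183/23, d_2 = (m_3 - m_2)/(6h_2) = -61/23. So s'(1) = -145/23.

-6.3043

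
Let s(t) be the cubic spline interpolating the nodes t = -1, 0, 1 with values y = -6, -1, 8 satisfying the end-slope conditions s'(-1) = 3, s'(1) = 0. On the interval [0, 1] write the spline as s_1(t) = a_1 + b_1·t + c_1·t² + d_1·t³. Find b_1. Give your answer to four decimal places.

9.7500

Let M_i = s''(x_i). Step sizes h_i = 1, 1; slopes of the chords Δ_i = (y_(i+1) - y_i)/h_i = 5, 9.
  1·M_0 + 4·M_1 + 1·M_2 = 6(Δ_1 - Δ_0) = 24
Clamped end conditions give two more equations: 2h_0·M_0 + h_0·M_1 = 6(Δ_0 - s'(-1)) = 12 and h_1·M_1 + 2h_1·M_2 = 6(s'(1) - Δ_1) = -54.
Hence M_0 = -3/2, M_1 = 15, M_2 = -69/2.
On [0, 1], with s_1(t) = a_1 + b_1·t + c_1·t² + d_1·t³: c_1 = M_1/2 = 15/2, d_1 = (M_2 - M_1)/(6h_1) = -33/4, b_1 = Δ_1 - h_1(2M_1 + M_2)/6 = 39/4.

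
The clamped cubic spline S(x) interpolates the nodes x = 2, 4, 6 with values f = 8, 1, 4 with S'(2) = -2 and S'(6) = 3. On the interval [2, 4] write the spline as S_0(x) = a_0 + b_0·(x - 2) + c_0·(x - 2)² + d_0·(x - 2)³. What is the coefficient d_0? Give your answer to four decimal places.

Write M_i for S''(x_i). With h_i = 2, 2 and divided differences Δ_i = -7/2, 3/2, the continuity of S' gives the tridiagonal system
  2·M_0 + 8·M_1 + 2·M_2 = 6(Δ_1 - Δ_0) = 30
Clamped end conditions give two more equations: 2h_0·M_0 + h_0·M_1 = 6(Δ_0 - S'(2)) = -9 and h_1·M_1 + 2h_1·M_2 = 6(S'(6) - Δ_1) = 9.
Solving: M_0 = -19/4, M_1 = 5, M_2 = -1/4.
On [2, 4], with S_0(x) = a_0 + b_0·(x - 2) + c_0·(x - 2)² + d_0·(x - 2)³: c_0 = M_0/2 = -19/8, d_0 = (M_1 - M_0)/(6h_0) = 13/16, b_0 = Δ_0 - h_0(2M_0 + M_1)/6 = -2.

0.8125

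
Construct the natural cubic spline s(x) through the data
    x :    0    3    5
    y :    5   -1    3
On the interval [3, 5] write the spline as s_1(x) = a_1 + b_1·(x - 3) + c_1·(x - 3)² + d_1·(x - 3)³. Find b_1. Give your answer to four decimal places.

0.4000

With σ_i denoting the second derivative at x_i, h_i = 3, 2, and Δ_i = (y_(i+1) − y_i)/h_i = -2, 2:
  3·σ_0 + 10·σ_1 + 2·σ_2 = 6(Δ_1 - Δ_0) = 24
Natural end conditions: σ_0 = σ_2 = 0.
Hence σ_0 = 0, σ_1 = 12/5, σ_2 = 0.
On [3, 5], with s_1(x) = a_1 + b_1·(x - 3) + c_1·(x - 3)² + d_1·(x - 3)³: c_1 = σ_1/2 = 6/5, d_1 = (σ_2 - σ_1)/(6h_1) = -1/5, b_1 = Δ_1 - h_1(2σ_1 + σ_2)/6 = 2/5.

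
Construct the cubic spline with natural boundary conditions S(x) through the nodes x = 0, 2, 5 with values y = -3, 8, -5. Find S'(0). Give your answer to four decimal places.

Let M_i = S''(x_i). Step sizes h_i = 2, 3; slopes of the chords Δ_i = (y_(i+1) - y_i)/h_i = 11/2, -13/3.
  2·M_0 + 10·M_1 + 3·M_2 = 6(Δ_1 - Δ_0) = -59
Natural end conditions: M_0 = M_2 = 0.
Hence M_0 = 0, M_1 = -59/10, M_2 = 0.
On [0, 2], S'(x) = b_0 + 2c_0·x + 3d_0·x² with b_0 = Δ_0 - h_0(2M_0 + M_1)/6 = 112/15, c_0 = M_0/2 = 0, d_0 = (M_1 - M_0)/(6h_0) = -59/120. So S'(0) = 112/15.

7.4667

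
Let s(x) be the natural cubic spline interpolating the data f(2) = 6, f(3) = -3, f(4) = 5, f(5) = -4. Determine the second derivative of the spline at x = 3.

Write M_i for s''(x_i). With h_i = 1, 1, 1 and divided differences Δ_i = -9, 8, -9, the continuity of s' gives the tridiagonal system
  1·M_0 + 4·M_1 + 1·M_2 = 6(Δ_1 - Δ_0) = 102
  1·M_1 + 4·M_2 + 1·M_3 = 6(Δ_2 - Δ_1) = -102
Natural end conditions: M_0 = M_3 = 0.
Forward elimination and back-substitution give M_0 = 0, M_1 = 34, M_2 = -34, M_3 = 0.

34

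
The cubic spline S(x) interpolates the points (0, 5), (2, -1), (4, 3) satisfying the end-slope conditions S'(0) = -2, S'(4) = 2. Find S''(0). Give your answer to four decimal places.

Let σ_i = S''(x_i). Step sizes h_i = 2, 2; slopes of the chords Δ_i = (y_(i+1) - y_i)/h_i = -3, 2.
  2·σ_0 + 8·σ_1 + 2·σ_2 = 6(Δ_1 - Δ_0) = 30
Clamped end conditions give two more equations: 2h_0·σ_0 + h_0·σ_1 = 6(Δ_0 - S'(0)) = -6 and h_1·σ_1 + 2h_1·σ_2 = 6(S'(4) - Δ_1) = 0.
Hence σ_0 = -17/4, σ_1 = 11/2, σ_2 = -11/4.

-4.2500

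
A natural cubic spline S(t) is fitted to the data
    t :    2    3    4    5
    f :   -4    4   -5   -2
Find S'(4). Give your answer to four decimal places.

-5.6667

Write M_i for S''(x_i). With h_i = 1, 1, 1 and divided differences Δ_i = 8, -9, 3, the continuity of S' gives the tridiagonal system
  1·M_0 + 4·M_1 + 1·M_2 = 6(Δ_1 - Δ_0) = -102
  1·M_1 + 4·M_2 + 1·M_3 = 6(Δ_2 - Δ_1) = 72
Natural end conditions: M_0 = M_3 = 0.
Solving the tridiagonal system: M_0 = 0, M_1 = -32, M_2 = 26, M_3 = 0.
On [4, 5], S'(t) = b_2 + 2c_2·(t - 4) + 3d_2·(t - 4)² with b_2 = Δ_2 - h_2(2M_2 + M_3)/6 = -17/3, c_2 = M_2/2 = 13, d_2 = (M_3 - M_2)/(6h_2) = -13/3. So S'(4) = -17/3.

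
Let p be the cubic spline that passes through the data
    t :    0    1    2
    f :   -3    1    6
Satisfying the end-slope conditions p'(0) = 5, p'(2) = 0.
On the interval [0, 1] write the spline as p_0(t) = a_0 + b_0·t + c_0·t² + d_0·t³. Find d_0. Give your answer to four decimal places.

Let σ_i = p''(x_i). Step sizes h_i = 1, 1; slopes of the chords Δ_i = (y_(i+1) - y_i)/h_i = 4, 5.
  1·σ_0 + 4·σ_1 + 1·σ_2 = 6(Δ_1 - Δ_0) = 6
Clamped end conditions give two more equations: 2h_0·σ_0 + h_0·σ_1 = 6(Δ_0 - p'(0)) = -6 and h_1·σ_1 + 2h_1·σ_2 = 6(p'(2) - Δ_1) = -30.
Hence σ_0 = -7, σ_1 = 8, σ_2 = -19.
On [0, 1], with p_0(t) = a_0 + b_0·t + c_0·t² + d_0·t³: c_0 = σ_0/2 = -7/2, d_0 = (σ_1 - σ_0)/(6h_0) = 5/2, b_0 = Δ_0 - h_0(2σ_0 + σ_1)/6 = 5.

2.5000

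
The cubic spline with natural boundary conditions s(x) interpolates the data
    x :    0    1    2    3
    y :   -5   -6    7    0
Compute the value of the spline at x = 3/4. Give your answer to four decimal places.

Put σ_i = s'' at the i-th knot. Here h = (1, 1, 1) and Δ = (-1, 13, -7), so the interior equations h_(i-1)·σ_(i-1) + 2(h_(i-1)+h_i)·σ_i + h_i·σ_(i+1) = 6(Δ_i − Δ_(i-1)) read
  1·σ_0 + 4·σ_1 + 1·σ_2 = 6(Δ_1 - Δ_0) = 84
  1·σ_1 + 4·σ_2 + 1·σ_3 = 6(Δ_2 - Δ_1) = -120
Natural end conditions: σ_0 = σ_3 = 0.
Solving: σ_0 = 0, σ_1 = 152/5, σ_2 = -188/5, σ_3 = 0.
On [0, 1], s(x) = -5 - 91/15·x + 0·x² + 76/15·x³.
With x = 3/4: s(3/4) = -593/80.

-7.4125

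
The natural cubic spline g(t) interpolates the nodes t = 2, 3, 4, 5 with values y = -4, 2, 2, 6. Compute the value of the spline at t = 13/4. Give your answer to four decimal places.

Put σ_i = g'' at the i-th knot. Here h = (1, 1, 1) and Δ = (6, 0, 4), so the interior equations h_(i-1)·σ_(i-1) + 2(h_(i-1)+h_i)·σ_i + h_i·σ_(i+1) = 6(Δ_i − Δ_(i-1)) read
  1·σ_0 + 4·σ_1 + 1·σ_2 = 6(Δ_1 - Δ_0) = -36
  1·σ_1 + 4·σ_2 + 1·σ_3 = 6(Δ_2 - Δ_1) = 24
Natural end conditions: σ_0 = σ_3 = 0.
Solving the tridiagonal system: σ_0 = 0, σ_1 = -56/5, σ_2 = 44/5, σ_3 = 0.
On [3, 4], g(t) = 2 + 34/15·(t - 3) - 28/5·(t - 3)² + 10/3·(t - 3)³.
With (t - 3) = 1/4: g(13/4) = 363/160.

2.2688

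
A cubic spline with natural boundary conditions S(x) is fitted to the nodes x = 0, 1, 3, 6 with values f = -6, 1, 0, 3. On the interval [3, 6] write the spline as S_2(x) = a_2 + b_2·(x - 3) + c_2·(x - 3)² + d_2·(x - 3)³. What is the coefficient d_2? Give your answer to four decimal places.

-0.1429

Put σ_i = S'' at the i-th knot. Here h = (1, 2, 3) and Δ = (7, -1/2, 1), so the interior equations h_(i-1)·σ_(i-1) + 2(h_(i-1)+h_i)·σ_i + h_i·σ_(i+1) = 6(Δ_i − Δ_(i-1)) read
  1·σ_0 + 6·σ_1 + 2·σ_2 = 6(Δ_1 - Δ_0) = -45
  2·σ_1 + 10·σ_2 + 3·σ_3 = 6(Δ_2 - Δ_1) = 9
Natural end conditions: σ_0 = σ_3 = 0.
Solving the tridiagonal system: σ_0 = 0, σ_1 = -117/14, σ_2 = 18/7, σ_3 = 0.
On [3, 6], with S_2(x) = a_2 + b_2·(x - 3) + c_2·(x - 3)² + d_2·(x - 3)³: c_2 = σ_2/2 = 9/7, d_2 = (σ_3 - σ_2)/(6h_2) = -1/7, b_2 = Δ_2 - h_2(2σ_2 + σ_3)/6 = -11/7.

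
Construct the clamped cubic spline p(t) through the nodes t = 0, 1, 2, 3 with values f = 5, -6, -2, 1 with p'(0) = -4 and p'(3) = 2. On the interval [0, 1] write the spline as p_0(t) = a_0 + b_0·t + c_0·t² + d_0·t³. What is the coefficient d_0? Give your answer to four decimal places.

12.2000

Write m_i for p''(x_i). With h_i = 1, 1, 1 and divided differences Δ_i = -11, 4, 3, the continuity of p' gives the tridiagonal system
  1·m_0 + 4·m_1 + 1·m_2 = 6(Δ_1 - Δ_0) = 90
  1·m_1 + 4·m_2 + 1·m_3 = 6(Δ_2 - Δ_1) = -6
Clamped end conditions give two more equations: 2h_0·m_0 + h_0·m_1 = 6(Δ_0 - p'(0)) = -42 and h_2·m_2 + 2h_2·m_3 = 6(p'(3) - Δ_2) = -6.
Forward elimination and back-substitution give m_0 = -192/5, m_1 = 174/5, m_2 = -54/5, m_3 = 12/5.
On [0, 1], with p_0(t) = a_0 + b_0·t + c_0·t² + d_0·t³: c_0 = m_0/2 = -96/5, d_0 = (m_1 - m_0)/(6h_0) = 61/5, b_0 = Δ_0 - h_0(2m_0 + m_1)/6 = -4.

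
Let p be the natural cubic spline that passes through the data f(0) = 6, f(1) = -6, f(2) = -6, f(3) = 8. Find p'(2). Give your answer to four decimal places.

With M_i denoting the second derivative at x_i, h_i = 1, 1, 1, and Δ_i = (y_(i+1) − y_i)/h_i = -12, 0, 14:
  1·M_0 + 4·M_1 + 1·M_2 = 6(Δ_1 - Δ_0) = 72
  1·M_1 + 4·M_2 + 1·M_3 = 6(Δ_2 - Δ_1) = 84
Natural end conditions: M_0 = M_3 = 0.
Forward elimination and back-substitution give M_0 = 0, M_1 = 68/5, M_2 = 88/5, M_3 = 0.
On [2, 3], p'(x) = b_2 + 2c_2·(x - 2) + 3d_2·(x - 2)² with b_2 = Δ_2 - h_2(2M_2 + M_3)/6 = 122/15, c_2 = M_2/2 = 44/5, d_2 = (M_3 - M_2)/(6h_2) = -44/15. So p'(2) = 122/15.

8.1333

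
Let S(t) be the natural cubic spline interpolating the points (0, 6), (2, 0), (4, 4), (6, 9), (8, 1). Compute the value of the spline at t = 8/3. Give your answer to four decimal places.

Write M_i for S''(x_i). With h_i = 2, 2, 2, 2 and divided differences Δ_i = -3, 2, 5/2, -4, the continuity of S' gives the tridiagonal system
  2·M_0 + 8·M_1 + 2·M_2 = 6(Δ_1 - Δ_0) = 30
  2·M_1 + 8·M_2 + 2·M_3 = 6(Δ_2 - Δ_1) = 3
  2·M_2 + 8·M_3 + 2·M_4 = 6(Δ_3 - Δ_2) = -39
Natural end conditions: M_0 = M_4 = 0.
Forward elimination and back-substitution give M_0 = 0, M_1 = 57/16, M_2 = 3/4, M_3 = -81/16, M_4 = 0.
On [2, 4], S(t) = 0 - 5/8·(t - 2) + 57/32·(t - 2)² - 15/64·(t - 2)³.
With (t - 2) = 2/3: S(8/3) = 11/36.

0.3056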